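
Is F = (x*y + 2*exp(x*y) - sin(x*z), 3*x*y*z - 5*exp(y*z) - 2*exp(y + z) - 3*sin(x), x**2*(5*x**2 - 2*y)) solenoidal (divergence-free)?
No, ∇·F = 3*x*z + 2*y*exp(x*y) + y - 5*z*exp(y*z) - z*cos(x*z) - 2*exp(y + z)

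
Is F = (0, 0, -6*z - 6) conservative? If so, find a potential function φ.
Yes, F is conservative. φ = 3*z*(-z - 2)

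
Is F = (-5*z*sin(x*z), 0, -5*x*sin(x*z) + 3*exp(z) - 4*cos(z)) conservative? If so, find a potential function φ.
Yes, F is conservative. φ = 3*exp(z) - 4*sin(z) + 5*cos(x*z)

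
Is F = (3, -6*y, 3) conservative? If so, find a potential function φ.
Yes, F is conservative. φ = 3*x - 3*y**2 + 3*z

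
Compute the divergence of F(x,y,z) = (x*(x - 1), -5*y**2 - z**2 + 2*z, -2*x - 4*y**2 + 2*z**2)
2*x - 10*y + 4*z - 1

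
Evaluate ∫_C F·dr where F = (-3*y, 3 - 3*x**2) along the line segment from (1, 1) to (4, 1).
-9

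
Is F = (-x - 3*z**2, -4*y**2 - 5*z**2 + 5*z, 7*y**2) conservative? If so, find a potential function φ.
No, ∇×F = (14*y + 10*z - 5, -6*z, 0) ≠ 0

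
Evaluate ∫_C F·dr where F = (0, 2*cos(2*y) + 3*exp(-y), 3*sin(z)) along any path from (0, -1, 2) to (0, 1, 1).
-3*cos(1) + 3*cos(2) + 2*sin(2) + 6*sinh(1)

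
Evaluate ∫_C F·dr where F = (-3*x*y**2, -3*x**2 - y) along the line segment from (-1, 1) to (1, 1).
0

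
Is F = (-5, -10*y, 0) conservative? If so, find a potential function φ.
Yes, F is conservative. φ = -5*x - 5*y**2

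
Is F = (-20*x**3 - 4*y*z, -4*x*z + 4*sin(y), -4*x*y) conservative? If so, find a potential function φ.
Yes, F is conservative. φ = -5*x**4 - 4*x*y*z - 4*cos(y)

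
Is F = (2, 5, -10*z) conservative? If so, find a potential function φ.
Yes, F is conservative. φ = 2*x + 5*y - 5*z**2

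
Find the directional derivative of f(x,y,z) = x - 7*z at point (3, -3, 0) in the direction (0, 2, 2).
-7*sqrt(2)/2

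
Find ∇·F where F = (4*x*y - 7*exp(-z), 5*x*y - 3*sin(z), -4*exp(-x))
5*x + 4*y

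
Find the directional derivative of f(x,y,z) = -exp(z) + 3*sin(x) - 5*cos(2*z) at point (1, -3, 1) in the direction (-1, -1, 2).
sqrt(6)*(-2*E - 3*cos(1) + 20*sin(2))/6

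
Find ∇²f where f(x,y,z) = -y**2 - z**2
-4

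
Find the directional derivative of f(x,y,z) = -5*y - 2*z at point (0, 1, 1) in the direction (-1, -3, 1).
13*sqrt(11)/11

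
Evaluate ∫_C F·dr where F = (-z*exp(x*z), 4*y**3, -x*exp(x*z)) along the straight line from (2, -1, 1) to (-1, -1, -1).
-E + exp(2)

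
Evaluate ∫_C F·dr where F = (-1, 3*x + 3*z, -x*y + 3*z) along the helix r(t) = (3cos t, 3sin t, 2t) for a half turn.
-30 + 27*pi/2 + 6*pi**2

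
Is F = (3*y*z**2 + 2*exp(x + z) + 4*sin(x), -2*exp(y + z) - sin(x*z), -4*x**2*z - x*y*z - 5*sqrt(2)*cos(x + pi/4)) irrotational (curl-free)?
No, ∇×F = (-x*z + x*cos(x*z) + 2*exp(y + z), 8*x*z + 7*y*z + 2*exp(x + z) - 5*sqrt(2)*sin(x + pi/4), -z*(3*z + cos(x*z)))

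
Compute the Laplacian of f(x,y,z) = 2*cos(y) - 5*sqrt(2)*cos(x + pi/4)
-2*cos(y) + 5*sqrt(2)*cos(x + pi/4)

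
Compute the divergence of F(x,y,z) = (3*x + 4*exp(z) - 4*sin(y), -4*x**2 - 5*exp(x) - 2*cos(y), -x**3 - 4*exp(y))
2*sin(y) + 3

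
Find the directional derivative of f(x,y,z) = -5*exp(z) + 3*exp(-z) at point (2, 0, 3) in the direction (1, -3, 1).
sqrt(11)*(-5*exp(6) - 3)*exp(-3)/11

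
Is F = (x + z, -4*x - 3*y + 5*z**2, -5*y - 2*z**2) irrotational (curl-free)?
No, ∇×F = (-10*z - 5, 1, -4)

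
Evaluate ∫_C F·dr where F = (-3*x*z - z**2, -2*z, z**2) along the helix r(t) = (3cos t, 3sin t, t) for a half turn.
pi*(-81 + 4*pi**2 + 36*pi)/12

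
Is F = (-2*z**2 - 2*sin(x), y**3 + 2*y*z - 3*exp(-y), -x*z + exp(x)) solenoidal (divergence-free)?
No, ∇·F = -x + 3*y**2 + 2*z - 2*cos(x) + 3*exp(-y)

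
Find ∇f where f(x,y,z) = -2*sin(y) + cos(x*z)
(-z*sin(x*z), -2*cos(y), -x*sin(x*z))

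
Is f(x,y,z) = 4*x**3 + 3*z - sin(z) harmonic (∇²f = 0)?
No, ∇²f = 24*x + sin(z)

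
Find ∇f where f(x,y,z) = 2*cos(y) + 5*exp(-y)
(0, -2*sin(y) - 5*exp(-y), 0)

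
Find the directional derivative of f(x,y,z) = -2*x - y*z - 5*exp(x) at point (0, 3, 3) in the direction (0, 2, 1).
-9*sqrt(5)/5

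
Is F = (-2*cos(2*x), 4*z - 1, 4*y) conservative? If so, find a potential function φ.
Yes, F is conservative. φ = 4*y*z - y - sin(2*x)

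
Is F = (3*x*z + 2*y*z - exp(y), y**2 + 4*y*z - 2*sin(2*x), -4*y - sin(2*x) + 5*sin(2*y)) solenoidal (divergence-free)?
No, ∇·F = 2*y + 7*z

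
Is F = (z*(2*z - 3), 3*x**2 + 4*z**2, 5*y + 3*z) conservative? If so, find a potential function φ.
No, ∇×F = (5 - 8*z, 4*z - 3, 6*x) ≠ 0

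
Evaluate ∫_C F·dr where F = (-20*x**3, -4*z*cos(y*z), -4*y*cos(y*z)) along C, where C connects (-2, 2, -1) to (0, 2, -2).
-4*sin(2) + 4*sin(4) + 80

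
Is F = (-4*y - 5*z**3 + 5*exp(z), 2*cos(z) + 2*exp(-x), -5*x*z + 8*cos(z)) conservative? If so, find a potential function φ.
No, ∇×F = (2*sin(z), -15*z**2 + 5*z + 5*exp(z), 4 - 2*exp(-x)) ≠ 0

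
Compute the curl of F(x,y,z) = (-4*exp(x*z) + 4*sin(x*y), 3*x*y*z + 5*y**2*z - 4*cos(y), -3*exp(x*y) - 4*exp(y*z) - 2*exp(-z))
(-3*x*y - 3*x*exp(x*y) - 5*y**2 - 4*z*exp(y*z), -4*x*exp(x*z) + 3*y*exp(x*y), -4*x*cos(x*y) + 3*y*z)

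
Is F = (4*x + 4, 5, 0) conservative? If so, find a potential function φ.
Yes, F is conservative. φ = 2*x**2 + 4*x + 5*y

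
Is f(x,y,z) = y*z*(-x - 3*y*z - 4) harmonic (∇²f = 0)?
No, ∇²f = -6*y**2 - 6*z**2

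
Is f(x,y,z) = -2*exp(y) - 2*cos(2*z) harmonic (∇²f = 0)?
No, ∇²f = -2*exp(y) + 8*cos(2*z)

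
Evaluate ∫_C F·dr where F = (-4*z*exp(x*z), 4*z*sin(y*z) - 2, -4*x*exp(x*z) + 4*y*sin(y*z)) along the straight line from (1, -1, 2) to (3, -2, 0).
-6 + 4*cos(2) + 4*exp(2)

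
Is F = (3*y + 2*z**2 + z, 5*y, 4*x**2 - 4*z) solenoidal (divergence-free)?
No, ∇·F = 1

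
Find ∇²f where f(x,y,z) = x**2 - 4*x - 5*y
2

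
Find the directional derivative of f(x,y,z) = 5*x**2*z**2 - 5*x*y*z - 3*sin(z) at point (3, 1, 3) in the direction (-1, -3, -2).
3*sqrt(14)*(-105 + cos(3))/7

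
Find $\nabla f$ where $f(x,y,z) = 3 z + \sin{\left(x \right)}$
(cos(x), 0, 3)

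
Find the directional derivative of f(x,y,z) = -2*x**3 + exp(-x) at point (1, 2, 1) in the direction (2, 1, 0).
2*sqrt(5)*(-6*E - 1)*exp(-1)/5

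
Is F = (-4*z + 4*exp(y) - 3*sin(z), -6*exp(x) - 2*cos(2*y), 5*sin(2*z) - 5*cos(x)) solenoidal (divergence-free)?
No, ∇·F = 4*sin(2*y) + 10*cos(2*z)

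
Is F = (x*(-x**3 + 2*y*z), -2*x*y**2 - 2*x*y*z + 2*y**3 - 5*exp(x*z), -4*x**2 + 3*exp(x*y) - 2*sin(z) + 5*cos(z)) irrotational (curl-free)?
No, ∇×F = (x*(2*y + 3*exp(x*y) + 5*exp(x*z)), 2*x*y + 8*x - 3*y*exp(x*y), -2*x*z - 2*y**2 - 2*y*z - 5*z*exp(x*z))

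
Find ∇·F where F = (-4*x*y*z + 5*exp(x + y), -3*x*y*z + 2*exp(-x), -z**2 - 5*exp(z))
-3*x*z - 4*y*z - 2*z - 5*exp(z) + 5*exp(x + y)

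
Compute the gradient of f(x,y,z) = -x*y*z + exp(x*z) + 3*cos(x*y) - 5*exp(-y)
(-y*z - 3*y*sin(x*y) + z*exp(x*z), -x*z - 3*x*sin(x*y) + 5*exp(-y), x*(-y + exp(x*z)))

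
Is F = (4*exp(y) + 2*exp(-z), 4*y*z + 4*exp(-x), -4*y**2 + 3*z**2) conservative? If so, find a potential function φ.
No, ∇×F = (-12*y, -2*exp(-z), -4*exp(y) - 4*exp(-x)) ≠ 0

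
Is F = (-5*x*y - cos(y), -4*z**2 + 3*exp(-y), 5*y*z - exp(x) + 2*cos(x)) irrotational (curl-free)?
No, ∇×F = (13*z, exp(x) + 2*sin(x), 5*x - sin(y))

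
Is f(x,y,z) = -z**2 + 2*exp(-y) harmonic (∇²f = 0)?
No, ∇²f = -2 + 2*exp(-y)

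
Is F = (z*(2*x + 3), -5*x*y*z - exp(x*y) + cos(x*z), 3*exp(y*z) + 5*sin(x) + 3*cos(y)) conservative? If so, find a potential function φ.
No, ∇×F = (5*x*y + x*sin(x*z) + 3*z*exp(y*z) - 3*sin(y), 2*x - 5*cos(x) + 3, -5*y*z - y*exp(x*y) - z*sin(x*z)) ≠ 0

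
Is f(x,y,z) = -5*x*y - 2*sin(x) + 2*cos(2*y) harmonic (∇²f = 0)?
No, ∇²f = 2*sin(x) - 8*cos(2*y)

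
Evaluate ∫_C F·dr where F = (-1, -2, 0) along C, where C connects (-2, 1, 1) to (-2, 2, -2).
-2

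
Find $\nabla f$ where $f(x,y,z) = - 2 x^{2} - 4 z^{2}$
(-4*x, 0, -8*z)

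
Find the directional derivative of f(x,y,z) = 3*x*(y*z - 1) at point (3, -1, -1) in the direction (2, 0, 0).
0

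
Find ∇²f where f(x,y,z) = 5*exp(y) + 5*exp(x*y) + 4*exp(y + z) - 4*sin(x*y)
5*x**2*exp(x*y) + 4*x**2*sin(x*y) + y**2*(5*exp(x*y) + 4*sin(x*y)) + 5*exp(y) + 8*exp(y + z)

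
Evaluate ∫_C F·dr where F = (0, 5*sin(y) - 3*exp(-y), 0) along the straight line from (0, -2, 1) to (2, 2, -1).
-6*sinh(2)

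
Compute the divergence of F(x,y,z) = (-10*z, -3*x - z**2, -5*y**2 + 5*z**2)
10*z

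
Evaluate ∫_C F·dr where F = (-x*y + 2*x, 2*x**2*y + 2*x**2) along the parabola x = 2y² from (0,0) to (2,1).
16/3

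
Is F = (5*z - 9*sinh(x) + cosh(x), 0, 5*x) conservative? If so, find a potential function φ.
Yes, F is conservative. φ = 5*x*z + sinh(x) - 9*cosh(x)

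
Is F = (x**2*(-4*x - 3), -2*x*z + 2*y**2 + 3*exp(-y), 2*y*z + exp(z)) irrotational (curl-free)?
No, ∇×F = (2*x + 2*z, 0, -2*z)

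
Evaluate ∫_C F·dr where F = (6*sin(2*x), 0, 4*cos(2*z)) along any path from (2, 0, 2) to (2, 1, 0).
-2*sin(4)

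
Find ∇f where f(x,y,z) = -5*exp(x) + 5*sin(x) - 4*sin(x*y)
(-4*y*cos(x*y) - 5*exp(x) + 5*cos(x), -4*x*cos(x*y), 0)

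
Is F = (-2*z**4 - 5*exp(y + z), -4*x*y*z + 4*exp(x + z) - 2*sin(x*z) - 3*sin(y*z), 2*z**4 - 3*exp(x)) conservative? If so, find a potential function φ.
No, ∇×F = (4*x*y + 2*x*cos(x*z) + 3*y*cos(y*z) - 4*exp(x + z), -8*z**3 + 3*exp(x) - 5*exp(y + z), -4*y*z - 2*z*cos(x*z) + 4*exp(x + z) + 5*exp(y + z)) ≠ 0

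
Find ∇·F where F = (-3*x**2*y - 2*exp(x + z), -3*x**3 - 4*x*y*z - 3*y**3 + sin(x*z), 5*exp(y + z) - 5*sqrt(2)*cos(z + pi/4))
-6*x*y - 4*x*z - 9*y**2 - 2*exp(x + z) + 5*exp(y + z) + 5*sqrt(2)*sin(z + pi/4)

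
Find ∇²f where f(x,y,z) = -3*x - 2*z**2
-4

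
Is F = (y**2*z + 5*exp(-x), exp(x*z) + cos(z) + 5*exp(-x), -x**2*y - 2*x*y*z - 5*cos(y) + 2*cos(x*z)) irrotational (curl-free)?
No, ∇×F = (-x**2 - 2*x*z - x*exp(x*z) + 5*sin(y) + sin(z), 2*x*y + y**2 + 2*y*z + 2*z*sin(x*z), -2*y*z + z*exp(x*z) - 5*exp(-x))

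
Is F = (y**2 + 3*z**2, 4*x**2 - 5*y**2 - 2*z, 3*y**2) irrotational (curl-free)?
No, ∇×F = (6*y + 2, 6*z, 8*x - 2*y)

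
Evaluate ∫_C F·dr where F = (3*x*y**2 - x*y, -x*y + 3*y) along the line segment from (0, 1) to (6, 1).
36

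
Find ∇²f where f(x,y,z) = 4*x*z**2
8*x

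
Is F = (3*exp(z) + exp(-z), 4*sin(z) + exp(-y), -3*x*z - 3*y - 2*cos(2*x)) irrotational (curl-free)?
No, ∇×F = (-4*cos(z) - 3, 3*z + 3*exp(z) - 4*sin(2*x) - exp(-z), 0)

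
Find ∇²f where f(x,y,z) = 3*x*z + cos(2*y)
-4*cos(2*y)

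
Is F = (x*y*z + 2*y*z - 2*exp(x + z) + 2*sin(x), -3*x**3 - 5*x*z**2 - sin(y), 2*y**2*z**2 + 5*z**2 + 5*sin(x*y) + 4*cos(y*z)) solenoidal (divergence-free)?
No, ∇·F = 4*y**2*z + y*z - 4*y*sin(y*z) + 10*z - 2*exp(x + z) + 2*cos(x) - cos(y)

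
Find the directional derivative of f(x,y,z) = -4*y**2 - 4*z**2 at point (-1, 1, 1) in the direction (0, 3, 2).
-40*sqrt(13)/13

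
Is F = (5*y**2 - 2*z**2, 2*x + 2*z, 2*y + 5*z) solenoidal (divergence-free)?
No, ∇·F = 5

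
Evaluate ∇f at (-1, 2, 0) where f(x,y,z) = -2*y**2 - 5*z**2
(0, -8, 0)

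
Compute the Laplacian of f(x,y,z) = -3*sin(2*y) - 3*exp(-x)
12*sin(2*y) - 3*exp(-x)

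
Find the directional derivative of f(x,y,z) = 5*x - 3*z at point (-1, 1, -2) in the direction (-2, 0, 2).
-4*sqrt(2)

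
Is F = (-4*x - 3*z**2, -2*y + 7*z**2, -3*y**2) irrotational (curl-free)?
No, ∇×F = (-6*y - 14*z, -6*z, 0)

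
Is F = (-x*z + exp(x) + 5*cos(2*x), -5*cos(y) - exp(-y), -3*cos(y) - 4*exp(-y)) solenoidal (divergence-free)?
No, ∇·F = -z + exp(x) - 10*sin(2*x) + 5*sin(y) + exp(-y)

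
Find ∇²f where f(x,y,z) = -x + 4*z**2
8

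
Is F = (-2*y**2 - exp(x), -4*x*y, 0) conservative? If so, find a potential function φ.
Yes, F is conservative. φ = -2*x*y**2 - exp(x)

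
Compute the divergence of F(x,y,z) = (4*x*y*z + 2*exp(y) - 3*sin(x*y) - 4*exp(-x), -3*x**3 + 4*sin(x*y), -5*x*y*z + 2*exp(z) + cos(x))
-5*x*y + 4*x*cos(x*y) + 4*y*z - 3*y*cos(x*y) + 2*exp(z) + 4*exp(-x)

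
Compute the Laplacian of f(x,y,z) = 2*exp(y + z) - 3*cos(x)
4*exp(y + z) + 3*cos(x)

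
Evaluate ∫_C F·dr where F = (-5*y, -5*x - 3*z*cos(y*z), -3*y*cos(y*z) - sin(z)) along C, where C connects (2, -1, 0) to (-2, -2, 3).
-31 + cos(3) + 3*sin(6)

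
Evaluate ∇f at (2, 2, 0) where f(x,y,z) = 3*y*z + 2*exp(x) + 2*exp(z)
(2*exp(2), 0, 8)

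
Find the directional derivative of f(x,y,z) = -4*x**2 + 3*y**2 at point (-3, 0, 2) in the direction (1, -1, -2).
4*sqrt(6)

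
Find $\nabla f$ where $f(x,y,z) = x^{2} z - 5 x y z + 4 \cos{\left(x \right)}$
(2*x*z - 5*y*z - 4*sin(x), -5*x*z, x*(x - 5*y))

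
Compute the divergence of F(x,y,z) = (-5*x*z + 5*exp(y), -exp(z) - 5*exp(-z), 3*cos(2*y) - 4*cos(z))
-5*z + 4*sin(z)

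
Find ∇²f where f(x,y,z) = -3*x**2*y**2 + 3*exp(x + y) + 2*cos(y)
-6*x**2 - 6*y**2 + 6*exp(x + y) - 2*cos(y)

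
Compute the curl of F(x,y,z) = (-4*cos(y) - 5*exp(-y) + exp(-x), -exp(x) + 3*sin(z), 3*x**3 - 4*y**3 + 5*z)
(-12*y**2 - 3*cos(z), -9*x**2, -exp(x) - 4*sin(y) - 5*exp(-y))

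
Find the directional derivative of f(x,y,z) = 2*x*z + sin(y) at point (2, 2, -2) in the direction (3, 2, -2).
2*sqrt(17)*(-10 + cos(2))/17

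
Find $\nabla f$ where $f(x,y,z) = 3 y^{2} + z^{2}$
(0, 6*y, 2*z)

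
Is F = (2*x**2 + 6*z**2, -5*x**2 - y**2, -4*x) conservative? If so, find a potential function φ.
No, ∇×F = (0, 12*z + 4, -10*x) ≠ 0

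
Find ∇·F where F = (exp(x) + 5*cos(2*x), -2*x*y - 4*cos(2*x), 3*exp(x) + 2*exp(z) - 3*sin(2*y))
-2*x + exp(x) + 2*exp(z) - 10*sin(2*x)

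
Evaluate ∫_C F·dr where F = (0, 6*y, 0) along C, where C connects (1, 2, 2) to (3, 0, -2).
-12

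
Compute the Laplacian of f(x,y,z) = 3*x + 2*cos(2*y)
-8*cos(2*y)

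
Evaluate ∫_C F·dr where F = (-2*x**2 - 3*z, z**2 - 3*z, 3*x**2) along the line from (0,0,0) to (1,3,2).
-20/3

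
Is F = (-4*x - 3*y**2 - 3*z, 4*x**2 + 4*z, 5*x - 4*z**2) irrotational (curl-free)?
No, ∇×F = (-4, -8, 8*x + 6*y)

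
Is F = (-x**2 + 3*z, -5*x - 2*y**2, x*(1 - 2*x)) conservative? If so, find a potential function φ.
No, ∇×F = (0, 4*x + 2, -5) ≠ 0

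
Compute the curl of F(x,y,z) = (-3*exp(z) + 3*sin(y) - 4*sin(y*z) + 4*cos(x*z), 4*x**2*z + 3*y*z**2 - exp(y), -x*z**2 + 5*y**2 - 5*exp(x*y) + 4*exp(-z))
(-4*x**2 - 5*x*exp(x*y) - 6*y*z + 10*y, -4*x*sin(x*z) + 5*y*exp(x*y) - 4*y*cos(y*z) + z**2 - 3*exp(z), 8*x*z + 4*z*cos(y*z) - 3*cos(y))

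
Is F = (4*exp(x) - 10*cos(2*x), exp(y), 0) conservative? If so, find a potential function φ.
Yes, F is conservative. φ = 4*exp(x) + exp(y) - 5*sin(2*x)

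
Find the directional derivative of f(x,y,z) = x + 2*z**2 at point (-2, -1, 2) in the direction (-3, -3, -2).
-19*sqrt(22)/22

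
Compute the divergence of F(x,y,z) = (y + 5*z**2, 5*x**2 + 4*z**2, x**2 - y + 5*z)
5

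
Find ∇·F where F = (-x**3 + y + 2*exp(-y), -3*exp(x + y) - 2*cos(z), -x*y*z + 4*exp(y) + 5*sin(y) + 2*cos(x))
-3*x**2 - x*y - 3*exp(x + y)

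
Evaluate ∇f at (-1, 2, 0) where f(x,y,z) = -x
(-1, 0, 0)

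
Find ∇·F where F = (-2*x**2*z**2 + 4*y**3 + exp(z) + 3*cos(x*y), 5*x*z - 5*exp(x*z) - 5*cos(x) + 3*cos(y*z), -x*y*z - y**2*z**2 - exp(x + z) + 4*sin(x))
-x*y - 4*x*z**2 - 2*y**2*z - 3*y*sin(x*y) - 3*z*sin(y*z) - exp(x + z)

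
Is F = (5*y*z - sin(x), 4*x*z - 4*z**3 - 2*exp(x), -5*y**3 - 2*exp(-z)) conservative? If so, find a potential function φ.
No, ∇×F = (-4*x - 15*y**2 + 12*z**2, 5*y, -z - 2*exp(x)) ≠ 0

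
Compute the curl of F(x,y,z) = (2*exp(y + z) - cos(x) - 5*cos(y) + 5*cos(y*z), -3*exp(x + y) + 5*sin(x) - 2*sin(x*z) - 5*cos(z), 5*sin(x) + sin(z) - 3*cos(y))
(2*x*cos(x*z) + 3*sin(y) - 5*sin(z), -5*y*sin(y*z) + 2*exp(y + z) - 5*cos(x), 5*z*sin(y*z) - 2*z*cos(x*z) - 3*exp(x + y) - 2*exp(y + z) - 5*sin(y) + 5*cos(x))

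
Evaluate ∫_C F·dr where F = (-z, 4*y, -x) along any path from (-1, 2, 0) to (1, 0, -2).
-6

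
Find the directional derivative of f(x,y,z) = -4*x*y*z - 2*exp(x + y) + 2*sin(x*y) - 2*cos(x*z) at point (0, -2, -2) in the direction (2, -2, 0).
-10*sqrt(2)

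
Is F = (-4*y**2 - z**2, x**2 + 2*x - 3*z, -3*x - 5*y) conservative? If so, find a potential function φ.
No, ∇×F = (-2, 3 - 2*z, 2*x + 8*y + 2) ≠ 0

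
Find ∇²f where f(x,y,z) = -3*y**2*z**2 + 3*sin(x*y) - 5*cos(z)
-3*x**2*sin(x*y) - 3*y**2*sin(x*y) - 6*y**2 - 6*z**2 + 5*cos(z)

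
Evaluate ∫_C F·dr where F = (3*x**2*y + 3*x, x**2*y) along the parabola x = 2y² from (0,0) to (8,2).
21344/21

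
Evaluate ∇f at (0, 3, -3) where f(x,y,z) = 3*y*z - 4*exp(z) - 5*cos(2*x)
(0, -9, 9 - 4*exp(-3))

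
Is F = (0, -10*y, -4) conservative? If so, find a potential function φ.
Yes, F is conservative. φ = -5*y**2 - 4*z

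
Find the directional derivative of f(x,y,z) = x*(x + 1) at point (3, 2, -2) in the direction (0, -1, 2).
0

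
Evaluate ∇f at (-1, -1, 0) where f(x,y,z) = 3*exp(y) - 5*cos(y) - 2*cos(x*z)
(0, -5*sin(1) + 3*exp(-1), 0)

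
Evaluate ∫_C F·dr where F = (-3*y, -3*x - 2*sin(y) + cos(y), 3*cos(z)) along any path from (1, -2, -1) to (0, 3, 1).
-6 + 2*cos(3) + sin(3) - 2*cos(2) + sin(2) + 6*sin(1)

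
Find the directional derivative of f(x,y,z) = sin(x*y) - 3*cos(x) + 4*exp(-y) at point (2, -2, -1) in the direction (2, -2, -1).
-8*cos(4)/3 + 2*sin(2) + 8*exp(2)/3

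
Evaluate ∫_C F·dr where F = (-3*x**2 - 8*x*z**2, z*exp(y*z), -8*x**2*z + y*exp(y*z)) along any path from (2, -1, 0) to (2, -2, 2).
-65 + exp(-4)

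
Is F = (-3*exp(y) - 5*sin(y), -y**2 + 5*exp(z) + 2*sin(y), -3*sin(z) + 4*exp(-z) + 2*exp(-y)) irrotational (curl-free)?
No, ∇×F = (-5*exp(z) - 2*exp(-y), 0, 3*exp(y) + 5*cos(y))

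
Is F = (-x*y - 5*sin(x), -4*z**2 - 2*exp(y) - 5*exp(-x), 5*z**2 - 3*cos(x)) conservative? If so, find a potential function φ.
No, ∇×F = (8*z, -3*sin(x), x + 5*exp(-x)) ≠ 0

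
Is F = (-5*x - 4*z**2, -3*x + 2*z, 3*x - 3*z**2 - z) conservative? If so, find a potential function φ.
No, ∇×F = (-2, -8*z - 3, -3) ≠ 0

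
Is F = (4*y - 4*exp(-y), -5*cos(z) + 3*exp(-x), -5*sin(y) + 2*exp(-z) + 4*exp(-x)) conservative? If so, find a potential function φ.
No, ∇×F = (-5*sin(z) - 5*cos(y), 4*exp(-x), -4 - 4*exp(-y) - 3*exp(-x)) ≠ 0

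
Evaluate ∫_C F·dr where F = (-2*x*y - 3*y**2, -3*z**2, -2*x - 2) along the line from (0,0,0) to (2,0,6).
-24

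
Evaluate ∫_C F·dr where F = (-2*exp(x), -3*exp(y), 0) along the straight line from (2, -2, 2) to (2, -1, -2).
3*(1 - E)*exp(-2)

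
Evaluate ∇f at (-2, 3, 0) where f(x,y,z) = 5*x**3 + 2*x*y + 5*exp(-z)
(66, -4, -5)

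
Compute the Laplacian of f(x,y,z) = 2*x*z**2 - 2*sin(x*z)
2*x*(x*sin(x*z) + 2) + 2*z**2*sin(x*z)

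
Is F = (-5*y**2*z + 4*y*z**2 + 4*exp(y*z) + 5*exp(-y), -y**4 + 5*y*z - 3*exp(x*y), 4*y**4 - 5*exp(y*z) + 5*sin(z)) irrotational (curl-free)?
No, ∇×F = (16*y**3 - 5*y - 5*z*exp(y*z), y*(-5*y + 8*z + 4*exp(y*z)), 10*y*z - 3*y*exp(x*y) - 4*z**2 - 4*z*exp(y*z) + 5*exp(-y))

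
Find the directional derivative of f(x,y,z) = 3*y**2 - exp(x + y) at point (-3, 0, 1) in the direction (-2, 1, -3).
sqrt(14)*exp(-3)/14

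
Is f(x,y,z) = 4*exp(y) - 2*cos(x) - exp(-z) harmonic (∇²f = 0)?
No, ∇²f = 4*exp(y) + 2*cos(x) - exp(-z)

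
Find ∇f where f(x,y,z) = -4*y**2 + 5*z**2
(0, -8*y, 10*z)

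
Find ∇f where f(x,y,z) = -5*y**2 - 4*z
(0, -10*y, -4)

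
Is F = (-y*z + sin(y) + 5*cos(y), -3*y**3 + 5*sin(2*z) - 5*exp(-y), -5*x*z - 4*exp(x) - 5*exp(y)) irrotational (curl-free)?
No, ∇×F = (-5*exp(y) - 10*cos(2*z), -y + 5*z + 4*exp(x), z + 5*sin(y) - cos(y))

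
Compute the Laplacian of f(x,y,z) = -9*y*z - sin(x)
sin(x)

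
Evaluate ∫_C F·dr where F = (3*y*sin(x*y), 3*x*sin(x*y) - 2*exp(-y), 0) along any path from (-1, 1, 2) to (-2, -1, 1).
-3*cos(2) + 3*cos(1) + 4*sinh(1)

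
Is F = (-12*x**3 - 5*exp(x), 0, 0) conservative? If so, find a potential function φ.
Yes, F is conservative. φ = -3*x**4 - 5*exp(x)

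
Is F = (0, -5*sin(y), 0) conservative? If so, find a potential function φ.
Yes, F is conservative. φ = 5*cos(y)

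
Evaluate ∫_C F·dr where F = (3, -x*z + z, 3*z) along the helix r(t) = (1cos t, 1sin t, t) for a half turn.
-8 + 5*pi**2/4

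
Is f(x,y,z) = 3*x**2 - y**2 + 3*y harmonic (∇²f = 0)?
No, ∇²f = 4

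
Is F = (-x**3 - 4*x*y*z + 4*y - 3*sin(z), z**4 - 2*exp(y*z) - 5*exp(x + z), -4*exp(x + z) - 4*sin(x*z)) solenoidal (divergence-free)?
No, ∇·F = -3*x**2 - 4*x*cos(x*z) - 4*y*z - 2*z*exp(y*z) - 4*exp(x + z)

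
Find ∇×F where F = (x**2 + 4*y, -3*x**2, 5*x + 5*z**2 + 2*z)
(0, -5, -6*x - 4)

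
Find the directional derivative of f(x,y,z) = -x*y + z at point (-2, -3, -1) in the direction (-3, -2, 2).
-11*sqrt(17)/17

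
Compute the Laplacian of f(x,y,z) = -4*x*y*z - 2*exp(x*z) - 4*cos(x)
-2*x**2*exp(x*z) - 2*z**2*exp(x*z) + 4*cos(x)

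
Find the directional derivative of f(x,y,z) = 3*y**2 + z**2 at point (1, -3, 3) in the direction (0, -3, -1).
24*sqrt(10)/5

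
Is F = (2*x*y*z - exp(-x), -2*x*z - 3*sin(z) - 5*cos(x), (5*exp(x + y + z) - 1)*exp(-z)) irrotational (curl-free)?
No, ∇×F = (2*x + 5*exp(x + y) + 3*cos(z), 2*x*y - 5*exp(x + y), -2*x*z - 2*z + 5*sin(x))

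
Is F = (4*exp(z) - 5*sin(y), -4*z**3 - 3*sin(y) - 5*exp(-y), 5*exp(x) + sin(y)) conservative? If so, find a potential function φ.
No, ∇×F = (12*z**2 + cos(y), -5*exp(x) + 4*exp(z), 5*cos(y)) ≠ 0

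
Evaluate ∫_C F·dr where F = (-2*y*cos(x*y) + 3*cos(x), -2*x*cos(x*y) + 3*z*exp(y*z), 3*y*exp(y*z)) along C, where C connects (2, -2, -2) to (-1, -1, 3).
-3*exp(4) - 5*sin(1) - 3*sin(2) + 3*exp(-3) - 2*sin(4)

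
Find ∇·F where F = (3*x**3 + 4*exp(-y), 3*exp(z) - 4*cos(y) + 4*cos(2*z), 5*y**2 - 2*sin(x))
9*x**2 + 4*sin(y)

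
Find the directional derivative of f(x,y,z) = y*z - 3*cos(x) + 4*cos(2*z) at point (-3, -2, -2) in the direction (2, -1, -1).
sqrt(6)*(-3*sin(3) + 2 - 4*sin(4))/3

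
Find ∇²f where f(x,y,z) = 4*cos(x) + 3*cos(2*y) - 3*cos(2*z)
-4*cos(x) - 12*cos(2*y) + 12*cos(2*z)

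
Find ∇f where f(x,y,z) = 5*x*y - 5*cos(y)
(5*y, 5*x + 5*sin(y), 0)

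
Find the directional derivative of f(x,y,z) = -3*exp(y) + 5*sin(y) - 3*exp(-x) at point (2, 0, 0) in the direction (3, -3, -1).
3*sqrt(19)*(3 - 2*exp(2))*exp(-2)/19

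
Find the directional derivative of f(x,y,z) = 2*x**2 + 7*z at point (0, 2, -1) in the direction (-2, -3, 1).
sqrt(14)/2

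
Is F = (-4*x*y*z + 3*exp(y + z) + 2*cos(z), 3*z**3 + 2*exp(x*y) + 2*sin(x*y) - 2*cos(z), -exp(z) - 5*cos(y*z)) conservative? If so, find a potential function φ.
No, ∇×F = (-9*z**2 + 5*z*sin(y*z) - 2*sin(z), -4*x*y + 3*exp(y + z) - 2*sin(z), 4*x*z + 2*y*exp(x*y) + 2*y*cos(x*y) - 3*exp(y + z)) ≠ 0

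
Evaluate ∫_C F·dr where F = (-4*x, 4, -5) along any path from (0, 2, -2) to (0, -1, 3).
-37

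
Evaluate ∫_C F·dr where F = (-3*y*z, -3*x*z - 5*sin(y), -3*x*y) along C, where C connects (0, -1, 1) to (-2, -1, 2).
-12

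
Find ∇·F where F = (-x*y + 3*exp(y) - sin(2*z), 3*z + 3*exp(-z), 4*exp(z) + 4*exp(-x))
-y + 4*exp(z)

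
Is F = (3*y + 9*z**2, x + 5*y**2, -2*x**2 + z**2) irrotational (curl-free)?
No, ∇×F = (0, 4*x + 18*z, -2)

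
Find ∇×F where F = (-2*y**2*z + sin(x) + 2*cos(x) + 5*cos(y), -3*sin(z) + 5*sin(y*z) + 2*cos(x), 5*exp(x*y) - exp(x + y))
(5*x*exp(x*y) - 5*y*cos(y*z) - exp(x + y) + 3*cos(z), -2*y**2 - 5*y*exp(x*y) + exp(x + y), 4*y*z - 2*sin(x) + 5*sin(y))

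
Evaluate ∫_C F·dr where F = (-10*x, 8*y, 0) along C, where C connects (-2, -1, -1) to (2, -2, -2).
12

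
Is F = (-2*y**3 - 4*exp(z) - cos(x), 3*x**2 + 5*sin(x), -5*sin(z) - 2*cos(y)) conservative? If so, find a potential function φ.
No, ∇×F = (2*sin(y), -4*exp(z), 6*x + 6*y**2 + 5*cos(x)) ≠ 0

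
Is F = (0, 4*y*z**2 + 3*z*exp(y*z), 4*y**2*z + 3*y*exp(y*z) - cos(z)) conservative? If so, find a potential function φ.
Yes, F is conservative. φ = 2*y**2*z**2 + 3*exp(y*z) - sin(z)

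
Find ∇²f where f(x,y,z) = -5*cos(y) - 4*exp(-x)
5*cos(y) - 4*exp(-x)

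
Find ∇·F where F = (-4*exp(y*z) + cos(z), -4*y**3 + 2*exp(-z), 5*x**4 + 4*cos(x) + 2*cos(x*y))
-12*y**2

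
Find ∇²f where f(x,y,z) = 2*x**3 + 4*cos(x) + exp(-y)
12*x - 4*cos(x) + exp(-y)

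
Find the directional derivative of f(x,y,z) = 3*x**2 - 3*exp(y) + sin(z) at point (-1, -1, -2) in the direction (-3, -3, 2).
sqrt(22)*(9 + 2*E*(cos(2) + 9))*exp(-1)/22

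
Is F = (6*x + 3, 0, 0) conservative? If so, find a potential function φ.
Yes, F is conservative. φ = 3*x*(x + 1)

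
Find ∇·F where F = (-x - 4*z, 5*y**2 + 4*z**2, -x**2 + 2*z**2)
10*y + 4*z - 1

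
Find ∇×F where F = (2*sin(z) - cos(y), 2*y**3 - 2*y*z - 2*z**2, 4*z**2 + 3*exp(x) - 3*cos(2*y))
(2*y + 4*z + 6*sin(2*y), -3*exp(x) + 2*cos(z), -sin(y))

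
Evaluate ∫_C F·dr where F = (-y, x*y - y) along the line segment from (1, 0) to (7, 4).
20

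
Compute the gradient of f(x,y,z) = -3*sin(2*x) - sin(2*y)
(-6*cos(2*x), -2*cos(2*y), 0)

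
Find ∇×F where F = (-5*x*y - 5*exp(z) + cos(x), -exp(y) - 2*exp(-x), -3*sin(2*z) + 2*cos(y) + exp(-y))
(-2*sin(y) - exp(-y), -5*exp(z), 5*x + 2*exp(-x))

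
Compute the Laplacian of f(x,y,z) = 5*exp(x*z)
5*(x**2 + z**2)*exp(x*z)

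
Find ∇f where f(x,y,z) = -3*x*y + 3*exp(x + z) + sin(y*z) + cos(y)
(-3*y + 3*exp(x + z), -3*x + z*cos(y*z) - sin(y), y*cos(y*z) + 3*exp(x + z))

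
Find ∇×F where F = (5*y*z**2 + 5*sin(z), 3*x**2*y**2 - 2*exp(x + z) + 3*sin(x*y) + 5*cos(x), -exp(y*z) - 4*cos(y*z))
(-z*exp(y*z) + 4*z*sin(y*z) + 2*exp(x + z), 10*y*z + 5*cos(z), 6*x*y**2 + 3*y*cos(x*y) - 5*z**2 - 2*exp(x + z) - 5*sin(x))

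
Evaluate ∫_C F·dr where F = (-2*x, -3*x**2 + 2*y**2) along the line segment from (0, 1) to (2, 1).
-4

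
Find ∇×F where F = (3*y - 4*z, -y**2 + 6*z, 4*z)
(-6, -4, -3)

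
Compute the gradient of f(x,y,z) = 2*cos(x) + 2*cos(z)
(-2*sin(x), 0, -2*sin(z))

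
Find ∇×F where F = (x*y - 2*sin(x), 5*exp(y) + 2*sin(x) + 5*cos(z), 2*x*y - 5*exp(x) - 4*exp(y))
(2*x - 4*exp(y) + 5*sin(z), -2*y + 5*exp(x), -x + 2*cos(x))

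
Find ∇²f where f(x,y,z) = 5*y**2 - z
10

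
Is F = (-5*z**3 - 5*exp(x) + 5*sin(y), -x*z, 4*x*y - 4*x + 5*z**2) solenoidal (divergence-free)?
No, ∇·F = 10*z - 5*exp(x)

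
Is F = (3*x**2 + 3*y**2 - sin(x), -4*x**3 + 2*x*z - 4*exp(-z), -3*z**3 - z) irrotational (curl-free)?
No, ∇×F = (-2*x - 4*exp(-z), 0, -12*x**2 - 6*y + 2*z)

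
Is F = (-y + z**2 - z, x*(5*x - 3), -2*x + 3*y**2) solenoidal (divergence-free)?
Yes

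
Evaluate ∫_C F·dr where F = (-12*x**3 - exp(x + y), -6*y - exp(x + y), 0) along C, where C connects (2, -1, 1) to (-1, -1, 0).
-exp(-2) + E + 45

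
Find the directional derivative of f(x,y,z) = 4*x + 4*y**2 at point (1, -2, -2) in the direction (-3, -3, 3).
4*sqrt(3)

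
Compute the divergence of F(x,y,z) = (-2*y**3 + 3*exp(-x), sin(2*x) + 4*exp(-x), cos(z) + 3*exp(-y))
-sin(z) - 3*exp(-x)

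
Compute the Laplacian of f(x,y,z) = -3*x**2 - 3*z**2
-12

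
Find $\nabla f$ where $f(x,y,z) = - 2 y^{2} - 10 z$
(0, -4*y, -10)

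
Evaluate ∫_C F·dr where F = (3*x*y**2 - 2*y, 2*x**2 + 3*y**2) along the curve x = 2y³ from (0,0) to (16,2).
8808/7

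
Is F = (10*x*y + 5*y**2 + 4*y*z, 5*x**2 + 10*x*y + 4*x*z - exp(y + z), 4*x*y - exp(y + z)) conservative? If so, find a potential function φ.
Yes, F is conservative. φ = 5*x**2*y + 5*x*y**2 + 4*x*y*z - exp(y + z)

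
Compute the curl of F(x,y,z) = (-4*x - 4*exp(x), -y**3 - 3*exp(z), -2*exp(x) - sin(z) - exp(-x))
(3*exp(z), 3*sinh(x) + cosh(x), 0)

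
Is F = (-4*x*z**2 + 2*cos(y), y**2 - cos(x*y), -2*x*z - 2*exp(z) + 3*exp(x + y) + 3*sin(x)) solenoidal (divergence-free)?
No, ∇·F = x*sin(x*y) - 2*x + 2*y - 4*z**2 - 2*exp(z)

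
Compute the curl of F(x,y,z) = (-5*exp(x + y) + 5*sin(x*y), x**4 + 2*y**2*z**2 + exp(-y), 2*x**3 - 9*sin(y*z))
(-z*(4*y**2 + 9*cos(y*z)), -6*x**2, 4*x**3 - 5*x*cos(x*y) + 5*exp(x + y))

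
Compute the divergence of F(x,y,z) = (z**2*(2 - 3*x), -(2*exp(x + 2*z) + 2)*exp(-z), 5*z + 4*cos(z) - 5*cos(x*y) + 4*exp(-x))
-3*z**2 - 4*sin(z) + 5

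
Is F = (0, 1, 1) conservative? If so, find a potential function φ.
Yes, F is conservative. φ = y + z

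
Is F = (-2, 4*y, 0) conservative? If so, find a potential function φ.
Yes, F is conservative. φ = -2*x + 2*y**2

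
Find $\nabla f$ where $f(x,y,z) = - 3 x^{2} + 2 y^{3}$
(-6*x, 6*y**2, 0)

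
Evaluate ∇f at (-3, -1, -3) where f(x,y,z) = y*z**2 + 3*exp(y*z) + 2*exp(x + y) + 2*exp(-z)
(2*exp(-4), -9*exp(3) + 2*exp(-4) + 9, 6 - 5*exp(3))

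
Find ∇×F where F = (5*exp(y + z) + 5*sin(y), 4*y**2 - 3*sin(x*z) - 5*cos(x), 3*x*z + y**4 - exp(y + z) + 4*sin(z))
(3*x*cos(x*z) + 4*y**3 - exp(y + z), -3*z + 5*exp(y + z), -3*z*cos(x*z) - 5*exp(y + z) + 5*sin(x) - 5*cos(y))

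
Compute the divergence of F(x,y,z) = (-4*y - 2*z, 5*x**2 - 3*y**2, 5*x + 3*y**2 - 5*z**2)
-6*y - 10*z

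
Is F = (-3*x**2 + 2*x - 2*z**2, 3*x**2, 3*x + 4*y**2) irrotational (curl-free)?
No, ∇×F = (8*y, -4*z - 3, 6*x)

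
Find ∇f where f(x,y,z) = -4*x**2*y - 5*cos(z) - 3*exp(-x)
(-8*x*y + 3*exp(-x), -4*x**2, 5*sin(z))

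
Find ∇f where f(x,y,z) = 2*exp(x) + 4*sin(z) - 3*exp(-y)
(2*exp(x), 3*exp(-y), 4*cos(z))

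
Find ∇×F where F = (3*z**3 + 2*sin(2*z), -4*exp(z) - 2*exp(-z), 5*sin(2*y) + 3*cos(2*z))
(4*exp(z) + 10*cos(2*y) - 2*exp(-z), 9*z**2 + 4*cos(2*z), 0)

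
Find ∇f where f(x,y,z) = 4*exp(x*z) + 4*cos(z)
(4*z*exp(x*z), 0, 4*x*exp(x*z) - 4*sin(z))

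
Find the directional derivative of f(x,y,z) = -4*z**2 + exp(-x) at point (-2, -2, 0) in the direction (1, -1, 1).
-sqrt(3)*exp(2)/3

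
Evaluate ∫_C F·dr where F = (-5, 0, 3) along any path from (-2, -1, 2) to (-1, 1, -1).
-14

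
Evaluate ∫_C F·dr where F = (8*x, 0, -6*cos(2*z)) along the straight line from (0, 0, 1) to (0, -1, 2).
-3*sin(4) + 3*sin(2)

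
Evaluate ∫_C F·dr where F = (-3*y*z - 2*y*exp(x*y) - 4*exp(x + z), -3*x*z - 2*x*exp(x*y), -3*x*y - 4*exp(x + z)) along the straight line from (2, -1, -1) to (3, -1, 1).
-4*exp(4) - 2*exp(-3) + 2*exp(-2) + 4*E + 15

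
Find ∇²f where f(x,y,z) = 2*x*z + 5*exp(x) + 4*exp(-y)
5*exp(x) + 4*exp(-y)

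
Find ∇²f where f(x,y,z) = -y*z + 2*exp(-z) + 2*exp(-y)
2*exp(-z) + 2*exp(-y)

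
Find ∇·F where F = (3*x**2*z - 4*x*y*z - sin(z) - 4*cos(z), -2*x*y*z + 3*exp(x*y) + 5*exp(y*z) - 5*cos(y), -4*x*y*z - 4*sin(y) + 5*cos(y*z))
-4*x*y + 4*x*z + 3*x*exp(x*y) - 4*y*z - 5*y*sin(y*z) + 5*z*exp(y*z) + 5*sin(y)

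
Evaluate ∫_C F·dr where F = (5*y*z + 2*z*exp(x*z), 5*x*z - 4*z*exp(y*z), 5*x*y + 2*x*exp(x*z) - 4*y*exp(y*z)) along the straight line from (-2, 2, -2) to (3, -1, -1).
-2*exp(4) - 25 - 4*E + 4*exp(-4) + 2*exp(-3)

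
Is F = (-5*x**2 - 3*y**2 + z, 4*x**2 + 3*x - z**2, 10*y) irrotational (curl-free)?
No, ∇×F = (2*z + 10, 1, 8*x + 6*y + 3)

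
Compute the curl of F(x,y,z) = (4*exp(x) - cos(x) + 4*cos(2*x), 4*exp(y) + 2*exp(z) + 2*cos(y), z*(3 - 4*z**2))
(-2*exp(z), 0, 0)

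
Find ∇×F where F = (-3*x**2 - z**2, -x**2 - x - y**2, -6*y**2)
(-12*y, -2*z, -2*x - 1)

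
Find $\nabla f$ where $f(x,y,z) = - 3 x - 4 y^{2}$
(-3, -8*y, 0)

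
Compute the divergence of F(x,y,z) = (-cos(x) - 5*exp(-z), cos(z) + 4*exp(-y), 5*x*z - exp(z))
5*x - exp(z) + sin(x) - 4*exp(-y)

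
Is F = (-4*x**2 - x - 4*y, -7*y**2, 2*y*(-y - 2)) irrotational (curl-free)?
No, ∇×F = (-4*y - 4, 0, 4)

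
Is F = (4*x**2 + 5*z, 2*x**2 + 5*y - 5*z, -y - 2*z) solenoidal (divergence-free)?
No, ∇·F = 8*x + 3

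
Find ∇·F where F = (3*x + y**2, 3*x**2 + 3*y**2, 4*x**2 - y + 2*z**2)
6*y + 4*z + 3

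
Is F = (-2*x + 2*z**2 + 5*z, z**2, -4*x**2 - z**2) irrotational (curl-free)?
No, ∇×F = (-2*z, 8*x + 4*z + 5, 0)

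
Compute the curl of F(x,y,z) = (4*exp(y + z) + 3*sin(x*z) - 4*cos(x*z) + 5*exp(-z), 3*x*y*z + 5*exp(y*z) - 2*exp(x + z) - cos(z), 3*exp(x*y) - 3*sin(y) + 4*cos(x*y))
(-3*x*y + 3*x*exp(x*y) - 4*x*sin(x*y) - 5*y*exp(y*z) + 2*exp(x + z) - sin(z) - 3*cos(y), 4*x*sin(x*z) + 3*x*cos(x*z) - 3*y*exp(x*y) + 4*y*sin(x*y) + 4*exp(y + z) - 5*exp(-z), 3*y*z - 2*exp(x + z) - 4*exp(y + z))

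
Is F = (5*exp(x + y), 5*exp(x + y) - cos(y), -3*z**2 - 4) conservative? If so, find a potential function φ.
Yes, F is conservative. φ = -z**3 - 4*z + 5*exp(x + y) - sin(y)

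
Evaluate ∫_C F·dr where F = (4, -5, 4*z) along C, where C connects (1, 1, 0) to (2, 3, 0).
-6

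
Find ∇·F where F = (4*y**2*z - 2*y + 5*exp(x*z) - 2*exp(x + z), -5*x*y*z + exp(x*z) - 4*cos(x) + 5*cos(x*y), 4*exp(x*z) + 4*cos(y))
-5*x*z + 4*x*exp(x*z) - 5*x*sin(x*y) + 5*z*exp(x*z) - 2*exp(x + z)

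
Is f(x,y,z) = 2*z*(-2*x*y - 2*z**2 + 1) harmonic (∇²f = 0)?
No, ∇²f = -24*z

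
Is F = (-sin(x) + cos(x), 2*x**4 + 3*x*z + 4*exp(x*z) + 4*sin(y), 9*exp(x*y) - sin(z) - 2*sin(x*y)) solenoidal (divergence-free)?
No, ∇·F = -sqrt(2)*sin(x + pi/4) + 4*cos(y) - cos(z)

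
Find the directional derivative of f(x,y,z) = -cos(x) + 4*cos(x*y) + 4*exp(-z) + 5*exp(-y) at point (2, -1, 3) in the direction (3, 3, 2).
sqrt(22)*(15*(-E + sin(2))*exp(3) - 8)*exp(-3)/22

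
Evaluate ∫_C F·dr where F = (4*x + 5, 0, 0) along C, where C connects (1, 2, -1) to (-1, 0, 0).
-10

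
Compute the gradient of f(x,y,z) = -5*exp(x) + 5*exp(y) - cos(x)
(-5*exp(x) + sin(x), 5*exp(y), 0)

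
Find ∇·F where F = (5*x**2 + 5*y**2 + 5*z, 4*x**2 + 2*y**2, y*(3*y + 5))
10*x + 4*y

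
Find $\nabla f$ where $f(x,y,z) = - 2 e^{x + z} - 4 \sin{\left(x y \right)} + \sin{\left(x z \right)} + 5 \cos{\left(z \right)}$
(-4*y*cos(x*y) + z*cos(x*z) - 2*exp(x + z), -4*x*cos(x*y), x*cos(x*z) - 2*exp(x + z) - 5*sin(z))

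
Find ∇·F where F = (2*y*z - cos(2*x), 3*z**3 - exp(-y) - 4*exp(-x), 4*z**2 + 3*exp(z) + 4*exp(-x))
8*z + 3*exp(z) + 2*sin(2*x) + exp(-y)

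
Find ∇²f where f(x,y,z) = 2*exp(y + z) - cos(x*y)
x**2*cos(x*y) + y**2*cos(x*y) + 4*exp(y + z)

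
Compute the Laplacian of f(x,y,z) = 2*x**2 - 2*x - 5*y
4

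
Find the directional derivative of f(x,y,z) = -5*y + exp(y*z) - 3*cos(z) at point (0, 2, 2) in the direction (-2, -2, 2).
sqrt(3)*(sin(2) + 5/3)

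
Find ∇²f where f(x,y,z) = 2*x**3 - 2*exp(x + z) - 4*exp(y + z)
12*x - 4*exp(x + z) - 8*exp(y + z)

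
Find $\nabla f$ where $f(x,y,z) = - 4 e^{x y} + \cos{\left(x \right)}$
(-4*y*exp(x*y) - sin(x), -4*x*exp(x*y), 0)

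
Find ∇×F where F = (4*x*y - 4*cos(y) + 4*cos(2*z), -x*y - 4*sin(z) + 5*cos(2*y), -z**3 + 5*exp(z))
(4*cos(z), -8*sin(2*z), -4*x - y - 4*sin(y))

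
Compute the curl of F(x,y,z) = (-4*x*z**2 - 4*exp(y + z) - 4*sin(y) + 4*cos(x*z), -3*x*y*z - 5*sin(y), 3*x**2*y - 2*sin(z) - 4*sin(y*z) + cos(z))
(3*x**2 + 3*x*y - 4*z*cos(y*z), -6*x*y - 8*x*z - 4*x*sin(x*z) - 4*exp(y + z), -3*y*z + 4*exp(y + z) + 4*cos(y))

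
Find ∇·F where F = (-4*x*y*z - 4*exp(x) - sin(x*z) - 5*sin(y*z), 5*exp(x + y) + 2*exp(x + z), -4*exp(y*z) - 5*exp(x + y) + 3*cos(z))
-4*y*z - 4*y*exp(y*z) - z*cos(x*z) - 4*exp(x) + 5*exp(x + y) - 3*sin(z)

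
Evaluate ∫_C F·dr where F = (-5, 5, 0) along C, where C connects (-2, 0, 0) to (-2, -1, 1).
-5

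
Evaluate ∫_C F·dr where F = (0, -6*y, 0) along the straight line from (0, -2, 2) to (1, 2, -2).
0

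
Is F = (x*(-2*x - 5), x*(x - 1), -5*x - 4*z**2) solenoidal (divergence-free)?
No, ∇·F = -4*x - 8*z - 5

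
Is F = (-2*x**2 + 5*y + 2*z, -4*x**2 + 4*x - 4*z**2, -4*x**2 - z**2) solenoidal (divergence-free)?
No, ∇·F = -4*x - 2*z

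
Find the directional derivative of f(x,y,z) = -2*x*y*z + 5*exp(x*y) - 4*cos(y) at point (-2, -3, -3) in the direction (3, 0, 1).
3*sqrt(10)*(-15*exp(6) - 22)/10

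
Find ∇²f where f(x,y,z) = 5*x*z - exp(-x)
-exp(-x)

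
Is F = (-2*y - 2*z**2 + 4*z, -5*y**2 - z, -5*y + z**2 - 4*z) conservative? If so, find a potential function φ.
No, ∇×F = (-4, 4 - 4*z, 2) ≠ 0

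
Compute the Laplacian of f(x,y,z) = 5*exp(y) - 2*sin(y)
5*exp(y) + 2*sin(y)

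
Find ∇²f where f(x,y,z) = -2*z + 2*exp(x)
2*exp(x)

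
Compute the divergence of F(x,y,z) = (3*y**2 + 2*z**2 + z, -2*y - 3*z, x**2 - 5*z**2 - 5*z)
-10*z - 7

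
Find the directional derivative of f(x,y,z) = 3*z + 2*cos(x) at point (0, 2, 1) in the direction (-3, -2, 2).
6*sqrt(17)/17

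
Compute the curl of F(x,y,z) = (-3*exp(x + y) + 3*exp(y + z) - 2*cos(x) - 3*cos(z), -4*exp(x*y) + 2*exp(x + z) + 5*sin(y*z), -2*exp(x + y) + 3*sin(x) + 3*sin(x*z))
(-5*y*cos(y*z) - 2*exp(x + y) - 2*exp(x + z), -3*z*cos(x*z) + 2*exp(x + y) + 3*exp(y + z) + 3*sin(z) - 3*cos(x), -4*y*exp(x*y) + 3*exp(x + y) + 2*exp(x + z) - 3*exp(y + z))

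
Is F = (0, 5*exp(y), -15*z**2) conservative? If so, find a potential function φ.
Yes, F is conservative. φ = -5*z**3 + 5*exp(y)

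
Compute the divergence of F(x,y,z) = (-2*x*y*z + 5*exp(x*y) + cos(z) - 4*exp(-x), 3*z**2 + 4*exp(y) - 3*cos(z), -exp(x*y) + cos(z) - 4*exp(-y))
-2*y*z + 5*y*exp(x*y) + 4*exp(y) - sin(z) + 4*exp(-x)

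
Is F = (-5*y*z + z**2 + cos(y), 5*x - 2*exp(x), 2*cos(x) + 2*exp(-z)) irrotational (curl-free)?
No, ∇×F = (0, -5*y + 2*z + 2*sin(x), 5*z - 2*exp(x) + sin(y) + 5)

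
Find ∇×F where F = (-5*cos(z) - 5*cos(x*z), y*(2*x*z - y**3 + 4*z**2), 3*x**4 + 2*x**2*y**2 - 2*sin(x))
(2*y*(2*x**2 - x - 4*z), -12*x**3 - 4*x*y**2 + 5*x*sin(x*z) + 5*sin(z) + 2*cos(x), 2*y*z)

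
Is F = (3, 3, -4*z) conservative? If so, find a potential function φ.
Yes, F is conservative. φ = 3*x + 3*y - 2*z**2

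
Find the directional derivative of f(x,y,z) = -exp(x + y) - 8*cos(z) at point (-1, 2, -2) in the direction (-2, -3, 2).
sqrt(17)*(-16*sin(2) + 5*E)/17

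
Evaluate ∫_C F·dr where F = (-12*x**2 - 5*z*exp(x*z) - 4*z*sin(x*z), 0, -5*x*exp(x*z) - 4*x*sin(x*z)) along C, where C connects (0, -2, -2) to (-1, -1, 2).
4*cos(2) - 5*exp(-2) + 5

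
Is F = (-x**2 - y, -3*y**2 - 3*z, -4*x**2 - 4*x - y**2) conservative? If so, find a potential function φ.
No, ∇×F = (3 - 2*y, 8*x + 4, 1) ≠ 0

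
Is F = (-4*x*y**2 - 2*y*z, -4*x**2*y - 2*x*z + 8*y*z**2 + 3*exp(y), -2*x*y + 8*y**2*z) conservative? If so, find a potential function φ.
Yes, F is conservative. φ = -2*x**2*y**2 - 2*x*y*z + 4*y**2*z**2 + 3*exp(y)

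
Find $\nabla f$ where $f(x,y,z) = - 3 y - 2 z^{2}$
(0, -3, -4*z)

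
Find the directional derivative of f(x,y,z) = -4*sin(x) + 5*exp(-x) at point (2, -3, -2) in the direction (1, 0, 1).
-sqrt(2)*(4*exp(2)*cos(2) + 5)*exp(-2)/2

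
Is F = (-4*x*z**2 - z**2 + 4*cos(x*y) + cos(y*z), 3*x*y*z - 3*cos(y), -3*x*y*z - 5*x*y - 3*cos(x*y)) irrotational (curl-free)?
No, ∇×F = (x*(-3*y - 3*z + 3*sin(x*y) - 5), -8*x*z + 3*y*z - 3*y*sin(x*y) - y*sin(y*z) + 5*y - 2*z, 4*x*sin(x*y) + 3*y*z + z*sin(y*z))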